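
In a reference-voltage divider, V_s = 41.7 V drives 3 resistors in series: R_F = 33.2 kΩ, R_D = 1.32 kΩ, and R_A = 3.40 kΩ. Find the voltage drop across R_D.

Total series resistance ΣR = 33.2 + 1.32 + 3.40 = 37.92 kΩ.
By the voltage-divider rule, V = 41.7 × 1.320/37.92 = 1.452 V.

V ≈ 1.45 V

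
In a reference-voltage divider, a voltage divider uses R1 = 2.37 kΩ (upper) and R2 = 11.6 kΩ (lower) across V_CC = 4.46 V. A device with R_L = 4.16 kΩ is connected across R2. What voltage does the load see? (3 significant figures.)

First combine the lower leg with the load: R2 ‖ R_L = 3.062 kΩ.
Now apply the divider: V_out = 4.46 × 0.5637 = 2.514 V.
(Unloaded it would be 3.70 V; the load pulls it down.)

V_out ≈ 2.51 V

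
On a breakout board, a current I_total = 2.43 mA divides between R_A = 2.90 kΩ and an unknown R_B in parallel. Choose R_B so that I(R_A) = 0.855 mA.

The fraction through R_A equals R_B/(R_A+R_B).
0.855/2.43 = R_B/(R_A + R_B) → R_B = R_A · (0.3519)/(1 − 0.3519) = 2.90 × 0.5429 = 1.574 kΩ.

R_B ≈ 1.57 kΩ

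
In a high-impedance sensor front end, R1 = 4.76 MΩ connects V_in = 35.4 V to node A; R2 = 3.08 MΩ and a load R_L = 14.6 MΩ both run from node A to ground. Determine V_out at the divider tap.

First combine the lower leg with the load: R2 ‖ R_L = 2.543 MΩ.
Then V_out = V_in · R2'/(R1 + R2') = 35.4 × 2.543/7.303 = 12.33 V.

V_out ≈ 12.3 V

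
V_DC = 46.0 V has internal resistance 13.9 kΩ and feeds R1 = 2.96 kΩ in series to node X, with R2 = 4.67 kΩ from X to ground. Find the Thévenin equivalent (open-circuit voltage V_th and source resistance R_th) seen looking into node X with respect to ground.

V_th ≈ 9.98 V, R_th ≈ 3.66 kΩ

R1' = 13.9 + 2.96 = 16.86 kΩ (source resistance + R1).
Open-circuit (no load on X): V_th = V_DC · R2/(R1' + R2) = 46.0 × 4.67/(16.86 + 4.67) = 9.978 V.
With V_DC suppressed (replaced by a short), R_th = R1' ‖ R2 = (16.86 × 4.67)/(16.86 + 4.67) = 3.657 kΩ.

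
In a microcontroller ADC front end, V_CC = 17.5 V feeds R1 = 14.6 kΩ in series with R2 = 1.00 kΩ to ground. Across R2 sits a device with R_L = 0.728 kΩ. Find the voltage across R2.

V_out ≈ 0.491 V

The load sits in parallel with R2, giving an effective lower resistance R2' = R2·R_L/(R2+R_L) = 0.4213 kΩ.
Voltage divider with the loaded lower leg: V_out = 17.5 × 0.4213/(14.6 + 0.4213) = 17.5 × 0.02805 = 0.4908 V.
(Unloaded it would be 1.12 V; the load pulls it down.)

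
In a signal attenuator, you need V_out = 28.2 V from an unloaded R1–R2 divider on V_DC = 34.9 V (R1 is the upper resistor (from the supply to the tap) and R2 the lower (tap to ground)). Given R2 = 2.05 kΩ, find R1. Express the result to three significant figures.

R1 ≈ 0.487 kΩ

V_out/V_DC = R2/(R1+R2) = 0.8080.
R1 = R2·(1/k − 1) = 2.05 × 0.2376 = 0.4871 kΩ.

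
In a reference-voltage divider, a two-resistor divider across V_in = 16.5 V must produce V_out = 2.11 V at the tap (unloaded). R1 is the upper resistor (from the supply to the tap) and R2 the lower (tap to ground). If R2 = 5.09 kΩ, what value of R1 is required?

R1 ≈ 34.7 kΩ

V_out/V_in = R2/(R1+R2) = 0.1279.
R1 = R2·(1/k − 1) = 5.09 × 6.820 = 34.71 kΩ.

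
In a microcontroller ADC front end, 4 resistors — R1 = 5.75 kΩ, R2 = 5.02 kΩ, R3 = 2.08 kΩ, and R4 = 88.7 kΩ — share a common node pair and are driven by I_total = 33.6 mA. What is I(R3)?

ΣG = 1/5.75 + 1/5.02 + 1/2.08 + 1/88.7 = 0.8652.
R3 takes the fraction G_k/ΣG = 0.4808/0.8652 = 0.5557, so I = 33.6 × 0.5557 = 18.67 mA.

I ≈ 18.7 mA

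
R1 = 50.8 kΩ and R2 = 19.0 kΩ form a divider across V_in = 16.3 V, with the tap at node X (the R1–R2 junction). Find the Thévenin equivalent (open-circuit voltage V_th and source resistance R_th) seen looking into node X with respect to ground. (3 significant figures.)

V_th ≈ 4.44 V, R_th ≈ 13.8 kΩ

Open-circuit (no load on X): V_th = V_in · R2/(R1 + R2) = 16.3 × 19.0/(50.80 + 19.0) = 4.437 V.
Looking into X with the source shorted: R_th = R1·R2/(R1+R2) = 50.80 × 19.0/69.80 = 13.83 kΩ.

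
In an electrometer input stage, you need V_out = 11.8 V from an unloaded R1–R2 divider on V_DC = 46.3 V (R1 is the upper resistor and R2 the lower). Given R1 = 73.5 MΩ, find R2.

R2 ≈ 25.1 MΩ

V_out/V_DC = R2/(R1+R2) = 0.2549.
So R2 = R1 · V_out/(V_DC − V_out) = 73.5 × 11.8/(46.3 − 11.8) = 73.5 × 0.3420 = 25.14 MΩ.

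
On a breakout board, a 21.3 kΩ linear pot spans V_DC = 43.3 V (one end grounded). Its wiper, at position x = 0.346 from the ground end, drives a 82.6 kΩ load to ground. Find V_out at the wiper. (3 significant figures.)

The pot divides into 13.93 kΩ above the wiper and 7.370 kΩ below.
Lower segment in parallel with the load: 7.370 ‖ 82.6 = 6.766 kΩ.
Then V_out = V_DC · 6.766/(13.93 + 6.766) = 14.16 V.
(Unloaded: V_out = x·V_DC = 15.0 V.)

V_out ≈ 14.2 V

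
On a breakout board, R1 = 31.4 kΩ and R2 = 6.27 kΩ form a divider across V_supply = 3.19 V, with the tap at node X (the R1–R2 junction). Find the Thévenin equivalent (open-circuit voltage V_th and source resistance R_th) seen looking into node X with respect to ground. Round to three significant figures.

V_th ≈ 0.531 V, R_th ≈ 5.23 kΩ

V_th is the unloaded tap voltage: V_supply · R2/(R1+R2) = 3.19 × 0.1664 = 0.5310 V.
With V_supply suppressed (replaced by a short), R_th = R1 ‖ R2 = (31.40 × 6.27)/(31.40 + 6.27) = 5.226 kΩ.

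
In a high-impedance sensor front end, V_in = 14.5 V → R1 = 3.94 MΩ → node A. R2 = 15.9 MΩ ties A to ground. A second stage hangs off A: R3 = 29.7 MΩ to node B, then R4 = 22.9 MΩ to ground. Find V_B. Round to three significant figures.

Node A sees R2 in parallel with the series input of stage 2, R3 + R4 = 52.60 MΩ.
R2 ‖ (R3+R4) = 12.21 MΩ.
So V_A = 14.5 × 0.7560 = 10.96 V.
Stage 2 is unloaded, so V_B = V_A · R4/(R3+R4) = 10.96 × 22.9/52.60 = 4.773 V.

V_B ≈ 4.77 V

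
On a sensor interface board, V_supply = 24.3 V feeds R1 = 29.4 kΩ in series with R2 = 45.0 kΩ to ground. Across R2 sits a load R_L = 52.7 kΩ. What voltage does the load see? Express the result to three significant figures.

R2 ‖ R_L = (45.0 × 52.7)/(45.0 + 52.7) = 24.27 kΩ.
Voltage divider with the loaded lower leg: V_out = 24.3 × 24.27/(29.4 + 24.27) = 24.3 × 0.4522 = 10.99 V.
(Unloaded it would be 14.7 V; the load pulls it down.)

V_out ≈ 11.0 V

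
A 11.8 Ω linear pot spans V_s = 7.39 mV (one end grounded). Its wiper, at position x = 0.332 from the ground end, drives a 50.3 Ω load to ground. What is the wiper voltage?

V_out ≈ 2.33 mV

The pot divides into 7.882 Ω above the wiper and 3.918 Ω below.
Lower segment in parallel with the load: 3.918 ‖ 50.3 = 3.635 Ω.
Loaded-divider output: V_out = 7.39 × 0.3156 = 2.332 mV.
(Unloaded: V_out = x·V_s = 2.45 mV.)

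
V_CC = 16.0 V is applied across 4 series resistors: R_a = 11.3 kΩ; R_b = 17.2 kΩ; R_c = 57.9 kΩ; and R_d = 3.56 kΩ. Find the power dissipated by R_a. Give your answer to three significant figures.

P ≈ 0.357 mW

Series current I = V_CC/ΣR = 16.0/89.96 = 0.1779 mA.
P(R_a) = I²·R_a = (0.1779)² × 11.3 = 0.3575 mW.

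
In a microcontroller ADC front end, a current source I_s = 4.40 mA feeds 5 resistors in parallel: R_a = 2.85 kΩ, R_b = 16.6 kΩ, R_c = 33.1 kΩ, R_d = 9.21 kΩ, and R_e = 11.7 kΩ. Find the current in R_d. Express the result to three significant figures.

I ≈ 0.752 mA

Conductances: ΣG = 1/2.85 + 1/16.6 + 1/33.1 + 1/9.21 + 1/11.7 = 0.6354 (1/kΩ).
R_d takes the fraction G_k/ΣG = 0.1086/0.6354 = 0.1709, so I = 4.40 × 0.1709 = 0.7519 mA.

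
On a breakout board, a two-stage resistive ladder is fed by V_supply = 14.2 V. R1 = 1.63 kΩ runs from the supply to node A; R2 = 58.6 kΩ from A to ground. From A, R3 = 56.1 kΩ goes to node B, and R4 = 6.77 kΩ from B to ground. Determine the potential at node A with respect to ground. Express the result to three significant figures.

Node A sees R2 in parallel with the series input of stage 2, R3 + R4 = 62.87 kΩ.
R2 ‖ (R3+R4) = 30.33 kΩ.
So V_A = 14.2 × 0.9490 = 13.48 V.

V_A ≈ 13.5 V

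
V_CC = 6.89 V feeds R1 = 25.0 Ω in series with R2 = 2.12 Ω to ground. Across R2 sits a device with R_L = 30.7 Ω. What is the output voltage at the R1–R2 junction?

V_out ≈ 0.506 V

The load sits in parallel with R2, giving an effective lower resistance R2' = R2·R_L/(R2+R_L) = 1.983 Ω.
Now apply the divider: V_out = 6.89 × 0.07349 = 0.5064 V.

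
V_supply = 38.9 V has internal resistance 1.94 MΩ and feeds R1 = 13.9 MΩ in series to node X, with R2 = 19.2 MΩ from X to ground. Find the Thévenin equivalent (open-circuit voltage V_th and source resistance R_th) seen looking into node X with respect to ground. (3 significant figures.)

V_th ≈ 21.3 V, R_th ≈ 8.68 MΩ

R1' = 1.94 + 13.9 = 15.84 MΩ (source resistance + R1).
Open-circuit (no load on X): V_th = V_supply · R2/(R1' + R2) = 38.9 × 19.2/(15.84 + 19.2) = 21.32 V.
Zeroing V_supply shorts the top of R1' to ground, so R_th = R1' ‖ R2 = 8.679 MΩ.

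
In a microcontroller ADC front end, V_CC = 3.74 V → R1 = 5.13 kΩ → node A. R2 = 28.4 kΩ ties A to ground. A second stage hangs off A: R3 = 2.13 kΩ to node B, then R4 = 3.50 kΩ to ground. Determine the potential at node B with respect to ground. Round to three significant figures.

Looking into the second stage from A: R3 + R4 = 5.630 kΩ appears in parallel with R2.
Effective lower resistance at A: R2 ‖ 5.630 = 4.699 kΩ.
V_A = 3.74 × 4.699/(5.13 + 4.699) = 1.788 V.
Stage 2 is unloaded, so V_B = V_A · R4/(R3+R4) = 1.788 × 3.50/5.630 = 1.111 V.

V_B ≈ 1.11 V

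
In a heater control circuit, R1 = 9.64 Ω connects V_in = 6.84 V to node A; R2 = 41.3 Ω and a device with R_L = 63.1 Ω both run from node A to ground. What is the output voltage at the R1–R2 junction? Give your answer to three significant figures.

V_out ≈ 4.93 V

R2 ‖ R_L = (41.3 × 63.1)/(41.3 + 63.1) = 24.96 Ω.
Now apply the divider: V_out = 6.84 × 0.7214 = 4.934 V.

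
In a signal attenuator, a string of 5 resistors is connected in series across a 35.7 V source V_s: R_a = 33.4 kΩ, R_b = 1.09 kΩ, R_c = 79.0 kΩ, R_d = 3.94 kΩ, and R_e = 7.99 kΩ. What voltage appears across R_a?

V ≈ 9.51 V

Total series resistance ΣR = 33.4 + 1.09 + 79.0 + 3.94 + 7.99 = 125.4 kΩ.
Voltage divider: V = V_s · (33.40 / 125.4) = 35.7 × 0.2663 = 9.507 V.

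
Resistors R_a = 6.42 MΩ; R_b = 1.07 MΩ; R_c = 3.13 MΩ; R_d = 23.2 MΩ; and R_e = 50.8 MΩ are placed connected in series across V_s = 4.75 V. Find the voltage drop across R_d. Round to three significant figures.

Total series resistance ΣR = 6.42 + 1.07 + 3.13 + 23.2 + 50.8 = 84.62 MΩ.
V = V_s · R/ΣR = 4.75 × 0.2742 = 1.302 V.

V ≈ 1.30 V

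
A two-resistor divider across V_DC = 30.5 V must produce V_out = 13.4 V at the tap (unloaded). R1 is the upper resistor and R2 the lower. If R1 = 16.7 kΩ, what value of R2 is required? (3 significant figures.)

The divider ratio is R2/(R1+R2) = 13.4/30.5 = 0.4393.
Rearranging, R2 = R1·k/(1−k) = 16.7 × 0.7836 = 13.09 kΩ.

R2 ≈ 13.1 kΩ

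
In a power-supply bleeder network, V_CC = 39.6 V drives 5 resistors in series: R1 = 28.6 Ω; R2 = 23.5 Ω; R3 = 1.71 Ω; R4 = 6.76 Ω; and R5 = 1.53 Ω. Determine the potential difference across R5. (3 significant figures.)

ΣR = 28.6 + 23.5 + 1.71 + 6.76 + 1.53 = 62.10 Ω.
By the voltage-divider rule, V = 39.6 × 1.530/62.10 = 0.9757 V.

V ≈ 0.976 V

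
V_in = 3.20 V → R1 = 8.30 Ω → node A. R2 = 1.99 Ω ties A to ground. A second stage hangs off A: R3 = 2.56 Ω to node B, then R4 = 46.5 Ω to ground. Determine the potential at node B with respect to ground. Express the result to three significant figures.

The second stage (R3 + R4 = 49.06 Ω) loads node A in parallel with R2.
R2 ‖ (R3+R4) = 1.912 Ω.
First divider: V_A = V_in · 1.912/(8.30 + 1.912) = 0.5992 V.
Stage 2 is unloaded, so V_B = V_A · R4/(R3+R4) = 0.5992 × 46.5/49.06 = 0.5680 V.

V_B ≈ 0.568 V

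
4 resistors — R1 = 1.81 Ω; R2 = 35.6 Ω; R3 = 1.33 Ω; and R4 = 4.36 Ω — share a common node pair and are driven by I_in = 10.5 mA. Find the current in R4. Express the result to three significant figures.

I ≈ 1.54 mA

Total conductance ΣG = 1/1.81 + 1/35.6 + 1/1.33 + 1/4.36 = 1.562 (units of 1/Ω).
R4 takes the fraction G_k/ΣG = 0.2294/1.562 = 0.1469, so I = 10.5 × 0.1469 = 1.542 mA.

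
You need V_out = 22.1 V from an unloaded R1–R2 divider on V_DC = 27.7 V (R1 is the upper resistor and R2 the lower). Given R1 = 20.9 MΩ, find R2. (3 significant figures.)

R2 ≈ 82.5 MΩ

V_out/V_DC = R2/(R1+R2) = 0.7978.
So R2 = R1 · V_out/(V_DC − V_out) = 20.9 × 22.1/(27.7 − 22.1) = 20.9 × 3.946 = 82.48 MΩ.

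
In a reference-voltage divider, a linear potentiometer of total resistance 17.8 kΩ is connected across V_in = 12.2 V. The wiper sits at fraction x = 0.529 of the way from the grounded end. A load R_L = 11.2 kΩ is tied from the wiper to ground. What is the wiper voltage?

The pot divides into 8.384 kΩ above the wiper and 9.416 kΩ below.
R_L loads the lower segment: effective lower R = 5.115 kΩ.
Then V_out = V_in · 5.115/(8.384 + 5.115) = 4.623 V.
(Unloaded: V_out = x·V_in = 6.45 V.)

V_out ≈ 4.62 V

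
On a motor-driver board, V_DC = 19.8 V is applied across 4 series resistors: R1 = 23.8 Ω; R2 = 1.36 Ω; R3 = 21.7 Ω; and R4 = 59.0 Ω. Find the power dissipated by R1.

ΣR = 105.9 Ω → I = 19.8/105.9 = 0.1870 A.
P(R1) = I²·R1 = (0.1870)² × 23.8 = 0.8326 W.

P ≈ 0.833 W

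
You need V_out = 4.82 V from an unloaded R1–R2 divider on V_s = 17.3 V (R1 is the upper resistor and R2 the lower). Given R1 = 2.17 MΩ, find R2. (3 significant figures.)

Required fraction k = V_out/V_s = 0.2786.
Rearranging, R2 = R1·k/(1−k) = 2.17 × 0.3862 = 0.8381 MΩ.

R2 ≈ 0.838 MΩ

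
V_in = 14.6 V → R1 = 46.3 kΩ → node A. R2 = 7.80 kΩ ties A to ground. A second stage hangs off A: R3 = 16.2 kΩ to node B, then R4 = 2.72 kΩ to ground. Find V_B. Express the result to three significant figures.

The second stage (R3 + R4 = 18.92 kΩ) loads node A in parallel with R2.
R2 ‖ (R3+R4) = 5.523 kΩ.
V_A = 14.6 × 5.523/(46.3 + 5.523) = 1.556 V.
Then the unloaded second divider: V_B = V_A × R4/(R3+R4) = 1.556 × 0.1438 = 0.2237 V.

V_B ≈ 0.224 V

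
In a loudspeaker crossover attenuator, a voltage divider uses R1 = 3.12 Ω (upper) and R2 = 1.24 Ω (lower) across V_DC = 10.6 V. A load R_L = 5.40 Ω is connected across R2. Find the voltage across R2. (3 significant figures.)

The load sits in parallel with R2, giving an effective lower resistance R2' = R2·R_L/(R2+R_L) = 1.008 Ω.
Then V_out = V_DC · R2'/(R1 + R2') = 10.6 × 1.008/4.128 = 2.589 V.

V_out ≈ 2.59 V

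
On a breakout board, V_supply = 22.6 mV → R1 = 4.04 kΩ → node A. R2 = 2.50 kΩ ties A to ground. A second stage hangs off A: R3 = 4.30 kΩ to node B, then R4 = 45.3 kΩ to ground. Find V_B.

V_B ≈ 7.65 mV

Looking into the second stage from A: R3 + R4 = 49.60 kΩ appears in parallel with R2.
Effective lower resistance at A: R2 ‖ 49.60 = 2.380 kΩ.
So V_A = 22.6 × 0.3707 = 8.378 mV.
Then the unloaded second divider: V_B = V_A × R4/(R3+R4) = 8.378 × 0.9133 = 7.652 mV.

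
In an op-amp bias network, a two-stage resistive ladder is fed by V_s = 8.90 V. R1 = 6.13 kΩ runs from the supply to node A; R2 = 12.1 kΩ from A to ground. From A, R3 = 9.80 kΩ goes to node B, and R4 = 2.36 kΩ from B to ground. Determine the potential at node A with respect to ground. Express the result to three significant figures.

V_A ≈ 4.43 V

Looking into the second stage from A: R3 + R4 = 12.16 kΩ appears in parallel with R2.
Effective lower resistance at A: R2 ‖ 12.16 = 6.065 kΩ.
So V_A = 8.90 × 0.4973 = 4.426 V.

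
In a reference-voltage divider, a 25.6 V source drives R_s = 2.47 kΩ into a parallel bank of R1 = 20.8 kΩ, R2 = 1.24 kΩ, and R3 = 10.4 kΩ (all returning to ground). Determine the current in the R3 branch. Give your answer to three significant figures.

Equivalent of the parallel group: R_p = 1.052 kΩ.
V_A by voltage divider: V_A = 25.6 × 1.052/(2.47 + 1.052) = 7.646 V.
I(R3) = V_A / R3 = 7.646/10.4 = 0.7352 mA.

I ≈ 0.735 mA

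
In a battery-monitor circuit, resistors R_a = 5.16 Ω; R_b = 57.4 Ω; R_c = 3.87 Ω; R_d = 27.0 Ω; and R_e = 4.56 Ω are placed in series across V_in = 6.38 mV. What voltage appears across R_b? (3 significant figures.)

ΣR = 5.16 + 57.4 + 3.87 + 27.0 + 4.56 = 97.99 Ω.
Voltage divider: V = V_in · (57.40 / 97.99) = 6.38 × 0.5858 = 3.737 mV.

V ≈ 3.74 mV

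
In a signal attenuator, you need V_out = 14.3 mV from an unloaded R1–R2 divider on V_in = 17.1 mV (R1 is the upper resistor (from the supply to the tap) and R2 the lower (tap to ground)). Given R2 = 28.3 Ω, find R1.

R1 ≈ 5.54 Ω

V_out/V_in = R2/(R1+R2) = 0.8363.
R1 = R2·(1/k − 1) = 28.3 × 0.1958 = 5.541 Ω.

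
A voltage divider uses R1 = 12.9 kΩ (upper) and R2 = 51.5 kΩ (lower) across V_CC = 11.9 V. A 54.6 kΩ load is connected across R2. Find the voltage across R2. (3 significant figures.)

First combine the lower leg with the load: R2 ‖ R_L = 26.50 kΩ.
Voltage divider with the loaded lower leg: V_out = 11.9 × 26.50/(12.9 + 26.50) = 11.9 × 0.6726 = 8.004 V.
(Unloaded it would be 9.52 V; the load pulls it down.)

V_out ≈ 8.00 V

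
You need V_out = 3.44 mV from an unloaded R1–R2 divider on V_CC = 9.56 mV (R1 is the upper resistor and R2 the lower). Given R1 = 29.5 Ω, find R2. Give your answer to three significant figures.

V_out/V_CC = R2/(R1+R2) = 0.3598.
Rearranging, R2 = R1·k/(1−k) = 29.5 × 0.5621 = 16.58 Ω.

R2 ≈ 16.6 Ω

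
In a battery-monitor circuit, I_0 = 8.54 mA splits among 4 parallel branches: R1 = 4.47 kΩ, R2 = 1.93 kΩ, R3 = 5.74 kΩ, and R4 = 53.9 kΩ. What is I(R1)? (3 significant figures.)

I ≈ 2.04 mA

ΣG = 1/4.47 + 1/1.93 + 1/5.74 + 1/53.9 = 0.9346.
R1 takes the fraction G_k/ΣG = 0.2237/0.9346 = 0.2394, so I = 8.54 × 0.2394 = 2.044 mA.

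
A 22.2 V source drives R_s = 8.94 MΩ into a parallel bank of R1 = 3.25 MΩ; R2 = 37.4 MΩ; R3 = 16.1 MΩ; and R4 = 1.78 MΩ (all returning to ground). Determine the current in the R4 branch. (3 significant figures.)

Equivalent of the parallel group: R_p = 1.043 MΩ.
V_A = 22.2 × 1.043/9.983 = 2.320 V.
Branch current I = V_A/R4 = 2.320/1.78 = 1.304 µA.

I ≈ 1.30 µA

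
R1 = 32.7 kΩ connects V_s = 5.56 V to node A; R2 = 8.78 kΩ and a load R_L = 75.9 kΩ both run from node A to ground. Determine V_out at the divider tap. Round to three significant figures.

R2 ‖ R_L = (8.78 × 75.9)/(8.78 + 75.9) = 7.870 kΩ.
Voltage divider with the loaded lower leg: V_out = 5.56 × 7.870/(32.7 + 7.870) = 5.56 × 0.1940 = 1.079 V.

V_out ≈ 1.08 V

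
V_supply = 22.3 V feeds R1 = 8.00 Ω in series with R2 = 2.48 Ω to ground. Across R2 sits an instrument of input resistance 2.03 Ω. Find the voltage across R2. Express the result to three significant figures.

V_out ≈ 2.73 V

The load sits in parallel with R2, giving an effective lower resistance R2' = R2·R_L/(R2+R_L) = 1.116 Ω.
Now apply the divider: V_out = 22.3 × 0.1224 = 2.731 V.
(Unloaded it would be 5.28 V; the load pulls it down.)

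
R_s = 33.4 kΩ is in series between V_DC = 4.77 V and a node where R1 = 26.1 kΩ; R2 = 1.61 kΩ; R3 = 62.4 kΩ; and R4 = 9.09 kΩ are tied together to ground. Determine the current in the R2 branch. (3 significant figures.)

I ≈ 0.109 mA

Combine the parallel branches: R_p = (1/26.1 + 1/1.61 + 1/62.4 + 1/9.09)⁻¹ = 1.273 kΩ.
Node voltage V_A = V_DC · R_p/(R_s + R_p) = 4.77 × 0.03672 = 0.1751 V.
I(R2) = V_A / R2 = 0.1751/1.61 = 0.1088 mA.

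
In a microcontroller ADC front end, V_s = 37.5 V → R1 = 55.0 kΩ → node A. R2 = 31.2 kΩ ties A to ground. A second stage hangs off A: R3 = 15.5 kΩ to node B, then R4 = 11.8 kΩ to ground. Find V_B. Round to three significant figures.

The second stage (R3 + R4 = 27.30 kΩ) loads node A in parallel with R2.
R2 ‖ (R3+R4) = 14.56 kΩ.
V_A = 37.5 × 14.56/(55.0 + 14.56) = 7.849 V.
Then the unloaded second divider: V_B = V_A × R4/(R3+R4) = 7.849 × 0.4322 = 3.393 V.

V_B ≈ 3.39 V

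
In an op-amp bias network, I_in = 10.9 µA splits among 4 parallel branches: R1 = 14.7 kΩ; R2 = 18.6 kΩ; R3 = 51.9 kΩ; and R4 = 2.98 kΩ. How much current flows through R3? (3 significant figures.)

Conductances: ΣG = 1/14.7 + 1/18.6 + 1/51.9 + 1/2.98 = 0.4766 (1/kΩ).
R3 takes the fraction G_k/ΣG = 0.01927/0.4766 = 0.04043, so I = 10.9 × 0.04043 = 0.4406 µA.

I ≈ 0.441 µA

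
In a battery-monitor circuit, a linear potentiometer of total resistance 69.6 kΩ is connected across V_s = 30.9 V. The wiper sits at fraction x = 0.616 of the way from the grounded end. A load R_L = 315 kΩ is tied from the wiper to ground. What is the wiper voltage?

V_out ≈ 18.1 V

Lower segment x·R_p = 42.87 kΩ; upper segment (1−x)·R_p = 26.73 kΩ.
R_L loads the lower segment: effective lower R = 37.74 kΩ.
Loaded-divider output: V_out = 30.9 × 0.5854 = 18.09 V.
(Unloaded: V_out = x·V_s = 19.0 V.)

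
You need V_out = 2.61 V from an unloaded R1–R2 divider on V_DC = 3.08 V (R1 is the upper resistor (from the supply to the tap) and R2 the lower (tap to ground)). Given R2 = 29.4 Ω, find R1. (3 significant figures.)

R1 ≈ 5.29 Ω

Required fraction k = V_out/V_DC = 0.8474.
Rearranging, R1 = R2·(1−k)/k = 29.4 × 0.1801 = 5.294 Ω.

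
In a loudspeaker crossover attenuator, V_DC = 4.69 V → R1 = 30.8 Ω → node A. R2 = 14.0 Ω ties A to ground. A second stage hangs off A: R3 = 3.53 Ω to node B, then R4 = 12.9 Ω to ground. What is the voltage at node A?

The second stage (R3 + R4 = 16.43 Ω) loads node A in parallel with R2.
Effective lower resistance at A: R2 ‖ 16.43 = 7.559 Ω.
So V_A = 4.69 × 0.1971 = 0.9242 V.

V_A ≈ 0.924 V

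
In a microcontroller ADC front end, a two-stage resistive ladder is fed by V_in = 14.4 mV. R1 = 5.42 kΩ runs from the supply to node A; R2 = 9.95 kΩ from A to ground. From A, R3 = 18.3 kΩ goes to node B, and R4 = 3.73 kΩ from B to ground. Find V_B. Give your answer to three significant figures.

V_B ≈ 1.36 mV

Looking into the second stage from A: R3 + R4 = 22.03 kΩ appears in parallel with R2.
R2 ‖ (R3+R4) = 6.854 kΩ.
First divider: V_A = V_in · 6.854/(5.42 + 6.854) = 8.041 mV.
Stage 2 is unloaded, so V_B = V_A · R4/(R3+R4) = 8.041 × 3.73/22.03 = 1.362 mV.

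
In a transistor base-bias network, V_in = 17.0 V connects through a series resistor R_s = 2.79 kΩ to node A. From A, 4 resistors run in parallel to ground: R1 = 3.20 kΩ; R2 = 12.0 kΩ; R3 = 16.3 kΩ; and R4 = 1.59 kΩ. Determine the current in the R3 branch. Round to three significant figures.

I ≈ 0.259 mA

Parallel bank: R_p = 1/(1/3.20 + 1/12.0 + 1/16.3 + 1/1.59) = 0.9207 kΩ.
V_A = 17.0 × 0.9207/3.711 = 4.218 V.
I(R3) = V_A / R3 = 4.218/16.3 = 0.2588 mA.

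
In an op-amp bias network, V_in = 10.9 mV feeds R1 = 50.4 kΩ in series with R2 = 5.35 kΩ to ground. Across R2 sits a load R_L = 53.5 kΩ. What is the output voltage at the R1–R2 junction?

V_out ≈ 0.959 mV

First combine the lower leg with the load: R2 ‖ R_L = 4.864 kΩ.
Then V_out = V_in · R2'/(R1 + R2') = 10.9 × 4.864/55.26 = 0.9593 mV.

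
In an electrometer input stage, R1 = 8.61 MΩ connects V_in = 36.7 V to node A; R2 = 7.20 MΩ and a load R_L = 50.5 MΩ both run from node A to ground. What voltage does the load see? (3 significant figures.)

First combine the lower leg with the load: R2 ‖ R_L = 6.302 MΩ.
Voltage divider with the loaded lower leg: V_out = 36.7 × 6.302/(8.61 + 6.302) = 36.7 × 0.4226 = 15.51 V.

V_out ≈ 15.5 V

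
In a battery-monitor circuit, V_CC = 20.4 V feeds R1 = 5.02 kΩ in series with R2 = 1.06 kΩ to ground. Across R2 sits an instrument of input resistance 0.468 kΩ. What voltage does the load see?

V_out ≈ 1.24 V

First combine the lower leg with the load: R2 ‖ R_L = 0.3247 kΩ.
Then V_out = V_CC · R2'/(R1 + R2') = 20.4 × 0.3247/5.345 = 1.239 V.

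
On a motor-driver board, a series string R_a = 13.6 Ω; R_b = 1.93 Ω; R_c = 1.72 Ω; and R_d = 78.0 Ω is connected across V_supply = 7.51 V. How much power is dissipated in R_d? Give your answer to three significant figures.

P ≈ 0.485 W

The common current is I = 7.51/95.25 = 0.07885 A.
V(R_d) = I·R = 6.150 V; P = V·I = 6.150 × 0.07885 = 0.4849 W.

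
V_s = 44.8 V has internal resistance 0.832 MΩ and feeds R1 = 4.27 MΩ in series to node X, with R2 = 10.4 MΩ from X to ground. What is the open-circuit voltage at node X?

V_th ≈ 30.1 V

R1' = 0.832 + 4.27 = 5.102 MΩ (source resistance + R1).
V_th is the unloaded tap voltage: V_s · R2/(R1'+R2) = 44.8 × 0.6709 = 30.06 V.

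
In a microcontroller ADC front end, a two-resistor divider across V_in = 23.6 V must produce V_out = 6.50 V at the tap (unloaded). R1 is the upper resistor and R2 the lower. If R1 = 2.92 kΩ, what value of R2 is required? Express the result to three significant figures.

R2 ≈ 1.11 kΩ

The divider ratio is R2/(R1+R2) = 6.50/23.6 = 0.2754.
Rearranging, R2 = R1·k/(1−k) = 2.92 × 0.3801 = 1.110 kΩ.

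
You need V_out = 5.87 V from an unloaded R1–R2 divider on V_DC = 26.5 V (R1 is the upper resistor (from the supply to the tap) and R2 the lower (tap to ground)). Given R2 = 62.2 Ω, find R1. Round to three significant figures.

The divider ratio is R2/(R1+R2) = 5.87/26.5 = 0.2215.
So R1 = R2 · (V_DC/V_out − 1) = 62.2 × (26.5/5.87 − 1) = 62.2 × 3.514 = 218.6 Ω.

R1 ≈ 219 Ω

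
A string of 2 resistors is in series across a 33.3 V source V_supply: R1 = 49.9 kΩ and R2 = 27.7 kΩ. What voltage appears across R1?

V ≈ 21.4 V

ΣR = 49.9 + 27.7 = 77.60 kΩ.
V = V_supply · R/ΣR = 33.3 × 0.6430 = 21.41 V.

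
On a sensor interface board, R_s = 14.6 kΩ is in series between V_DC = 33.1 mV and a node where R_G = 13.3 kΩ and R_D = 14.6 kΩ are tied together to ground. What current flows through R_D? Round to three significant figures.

I ≈ 0.732 µA

Combine the parallel branches: R_p = (1/13.3 + 1/14.6)⁻¹ = 6.960 kΩ.
Node voltage V_A = V_DC · R_p/(R_s + R_p) = 33.1 × 0.3228 = 10.69 mV.
Branch current I = V_A/R_D = 10.69/14.6 = 0.7319 µA.
(Equivalently: I_total = 1.535 µA, then current-divider fraction G_k/ΣG = 0.4767.)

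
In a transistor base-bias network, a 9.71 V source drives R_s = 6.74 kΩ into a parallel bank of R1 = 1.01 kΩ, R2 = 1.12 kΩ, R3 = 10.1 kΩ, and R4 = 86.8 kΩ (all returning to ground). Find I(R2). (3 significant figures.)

I ≈ 0.601 mA

Parallel bank: R_p = 1/(1/1.01 + 1/1.12 + 1/10.1 + 1/86.8) = 0.5016 kΩ.
Node voltage V_A = V_in · R_p/(R_s + R_p) = 9.71 × 0.06927 = 0.6726 V.
I(R2) = V_A / R2 = 0.6726/1.12 = 0.6006 mA.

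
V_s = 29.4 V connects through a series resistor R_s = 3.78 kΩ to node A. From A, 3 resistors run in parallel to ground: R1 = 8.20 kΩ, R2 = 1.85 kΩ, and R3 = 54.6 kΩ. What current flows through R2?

I ≈ 4.45 mA

Equivalent of the parallel group: R_p = 1.469 kΩ.
V_A by voltage divider: V_A = 29.4 × 1.469/(3.78 + 1.469) = 8.227 V.
I(R2) = V_A / R2 = 8.227/1.85 = 4.447 mA.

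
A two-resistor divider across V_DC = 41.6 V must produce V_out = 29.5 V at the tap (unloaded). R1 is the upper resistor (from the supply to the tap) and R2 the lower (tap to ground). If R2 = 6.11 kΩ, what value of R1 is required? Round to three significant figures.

R1 ≈ 2.51 kΩ

Required fraction k = V_out/V_DC = 0.7091.
Rearranging, R1 = R2·(1−k)/k = 6.11 × 0.4102 = 2.506 kΩ.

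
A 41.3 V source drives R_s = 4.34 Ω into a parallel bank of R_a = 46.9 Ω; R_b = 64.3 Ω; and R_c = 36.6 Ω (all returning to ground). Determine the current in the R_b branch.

Parallel bank: R_p = 1/(1/46.9 + 1/64.3 + 1/36.6) = 15.58 Ω.
Node voltage V_A = V_DC · R_p/(R_s + R_p) = 41.3 × 0.7821 = 32.30 V.
Branch current I = V_A/R_b = 32.30/64.3 = 0.5023 A.
(Equivalently: I_total = 2.074 A, then current-divider fraction G_k/ΣG = 0.2423.)

I ≈ 0.502 A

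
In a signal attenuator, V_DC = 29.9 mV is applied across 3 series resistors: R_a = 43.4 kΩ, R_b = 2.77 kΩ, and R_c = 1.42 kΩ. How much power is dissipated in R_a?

The common current is I = 29.9/47.59 = 0.6283 µA.
P(R_a) = I²·R_a = (0.6283)² × 43.4 = 17.13 nW.

P ≈ 17.1 nW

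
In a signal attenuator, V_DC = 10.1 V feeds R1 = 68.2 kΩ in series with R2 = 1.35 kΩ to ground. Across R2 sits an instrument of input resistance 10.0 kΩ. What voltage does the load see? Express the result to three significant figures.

V_out ≈ 0.173 V

The load sits in parallel with R2, giving an effective lower resistance R2' = R2·R_L/(R2+R_L) = 1.189 kΩ.
Now apply the divider: V_out = 10.1 × 0.01714 = 0.1731 V.
(Unloaded it would be 0.196 V; the load pulls it down.)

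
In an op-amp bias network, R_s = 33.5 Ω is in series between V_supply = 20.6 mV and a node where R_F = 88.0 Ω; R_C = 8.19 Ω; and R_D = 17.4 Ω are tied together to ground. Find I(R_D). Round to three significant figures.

Equivalent of the parallel group: R_p = 5.237 Ω.
V_A by voltage divider: V_A = 20.6 × 5.237/(33.5 + 5.237) = 2.785 mV.
Branch current I = V_A/R_D = 2.785/17.4 = 0.1601 mA.
(Equivalently: I_total = 0.5318 mA, then current-divider fraction G_k/ΣG = 0.3010.)

I ≈ 0.160 mA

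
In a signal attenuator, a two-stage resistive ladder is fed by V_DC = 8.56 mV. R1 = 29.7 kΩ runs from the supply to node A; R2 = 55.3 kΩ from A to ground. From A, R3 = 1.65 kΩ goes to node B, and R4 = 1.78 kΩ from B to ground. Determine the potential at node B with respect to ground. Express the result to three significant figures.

The second stage (R3 + R4 = 3.430 kΩ) loads node A in parallel with R2.
Effective lower resistance at A: R2 ‖ 3.430 = 3.230 kΩ.
First divider: V_A = V_DC · 3.230/(29.7 + 3.230) = 0.8395 mV.
Then the unloaded second divider: V_B = V_A × R4/(R3+R4) = 0.8395 × 0.5190 = 0.4357 mV.

V_B ≈ 0.436 mV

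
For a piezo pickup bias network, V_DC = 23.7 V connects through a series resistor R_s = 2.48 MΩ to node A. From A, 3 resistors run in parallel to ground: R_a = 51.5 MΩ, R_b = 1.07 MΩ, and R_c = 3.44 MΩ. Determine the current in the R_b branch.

Equivalent of the parallel group: R_p = 0.8034 MΩ.
V_A by voltage divider: V_A = 23.7 × 0.8034/(2.48 + 0.8034) = 5.799 V.
Branch current I = V_A/R_b = 5.799/1.07 = 5.420 µA.

I ≈ 5.42 µA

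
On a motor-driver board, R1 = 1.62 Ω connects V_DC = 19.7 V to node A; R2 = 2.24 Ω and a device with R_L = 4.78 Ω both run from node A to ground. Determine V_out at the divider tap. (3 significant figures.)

V_out ≈ 9.55 V

The load sits in parallel with R2, giving an effective lower resistance R2' = R2·R_L/(R2+R_L) = 1.525 Ω.
Then V_out = V_DC · R2'/(R1 + R2') = 19.7 × 1.525/3.145 = 9.553 V.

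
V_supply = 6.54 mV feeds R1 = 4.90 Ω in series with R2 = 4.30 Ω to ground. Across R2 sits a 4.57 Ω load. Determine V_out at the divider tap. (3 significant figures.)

V_out ≈ 2.04 mV

The load sits in parallel with R2, giving an effective lower resistance R2' = R2·R_L/(R2+R_L) = 2.215 Ω.
Now apply the divider: V_out = 6.54 × 0.3114 = 2.036 mV.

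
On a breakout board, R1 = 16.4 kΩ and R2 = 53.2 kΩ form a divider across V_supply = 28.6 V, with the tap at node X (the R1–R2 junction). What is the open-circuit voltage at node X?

V_th ≈ 21.9 V

Open-circuit (no load on X): V_th = V_supply · R2/(R1 + R2) = 28.6 × 53.2/(16.40 + 53.2) = 21.86 V.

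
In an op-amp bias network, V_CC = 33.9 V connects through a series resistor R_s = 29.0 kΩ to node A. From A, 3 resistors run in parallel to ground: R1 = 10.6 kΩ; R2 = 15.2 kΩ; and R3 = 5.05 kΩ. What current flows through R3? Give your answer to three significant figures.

I ≈ 0.590 mA

Combine the parallel branches: R_p = (1/10.6 + 1/15.2 + 1/5.05)⁻¹ = 2.792 kΩ.
V_A = 33.9 × 2.792/31.79 = 2.977 V.
Branch current I = V_A/R3 = 2.977/5.05 = 0.5896 mA.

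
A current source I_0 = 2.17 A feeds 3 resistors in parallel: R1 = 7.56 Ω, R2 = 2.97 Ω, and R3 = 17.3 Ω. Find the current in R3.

I ≈ 0.238 A

Total conductance ΣG = 1/7.56 + 1/2.97 + 1/17.3 = 0.5268 (units of 1/Ω).
R3 takes the fraction G_k/ΣG = 0.05780/0.5268 = 0.1097, so I = 2.17 × 0.1097 = 0.2381 A.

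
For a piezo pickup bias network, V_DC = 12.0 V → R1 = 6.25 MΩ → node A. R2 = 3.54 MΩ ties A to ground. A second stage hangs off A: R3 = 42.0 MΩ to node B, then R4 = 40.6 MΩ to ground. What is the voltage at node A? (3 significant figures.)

V_A ≈ 4.22 V

Node A sees R2 in parallel with the series input of stage 2, R3 + R4 = 82.60 MΩ.
R2 ‖ (R3+R4) = 3.395 MΩ.
V_A = 12.0 × 3.395/(6.25 + 3.395) = 4.224 V.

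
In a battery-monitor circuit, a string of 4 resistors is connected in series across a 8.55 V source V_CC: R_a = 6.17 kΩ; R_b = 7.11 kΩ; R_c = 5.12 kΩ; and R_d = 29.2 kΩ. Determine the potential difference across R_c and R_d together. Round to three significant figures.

Series total: ΣR = 6.17 + 7.11 + 5.12 + 29.2 = 47.60 kΩ.
R_{R_c..R_d} = 5.12 + 29.2 = 34.32 kΩ.
V = V_CC · R/ΣR = 8.55 × 0.7210 = 6.165 V.

V ≈ 6.16 V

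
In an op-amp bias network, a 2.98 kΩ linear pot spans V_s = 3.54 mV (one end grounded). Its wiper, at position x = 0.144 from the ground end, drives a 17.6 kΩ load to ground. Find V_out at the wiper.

V_out ≈ 0.499 mV

The pot divides into 2.551 kΩ above the wiper and 0.4291 kΩ below.
Lower segment in parallel with the load: 0.4291 ‖ 17.6 = 0.4189 kΩ.
V_out = 3.54 × 0.4189/(2.551 + 0.4189) = 0.4993 mV.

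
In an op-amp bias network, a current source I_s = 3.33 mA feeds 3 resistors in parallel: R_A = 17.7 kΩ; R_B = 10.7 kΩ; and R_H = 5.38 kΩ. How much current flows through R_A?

Total conductance ΣG = 1/17.7 + 1/10.7 + 1/5.38 = 0.3358 (units of 1/kΩ).
Current divider: I(R_A) = I_s · G_k/ΣG = 3.33 × (0.05650/0.3358) = 3.33 × 0.1682 = 0.5602 mA.

I ≈ 0.560 mA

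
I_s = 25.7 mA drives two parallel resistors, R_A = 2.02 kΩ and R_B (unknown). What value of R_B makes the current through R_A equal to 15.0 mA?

In a two-way split, I_A/I_s = R_B/(R_A + R_B).
15.0/25.7 = R_B/(R_A + R_B) → R_B = R_A · (0.5837)/(1 − 0.5837) = 2.02 × 1.402 = 2.832 kΩ.

R_B ≈ 2.83 kΩ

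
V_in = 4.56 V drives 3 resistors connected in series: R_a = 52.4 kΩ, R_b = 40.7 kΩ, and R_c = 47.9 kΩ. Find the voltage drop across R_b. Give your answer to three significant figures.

ΣR = 52.4 + 40.7 + 47.9 = 141.0 kΩ.
By the voltage-divider rule, V = 4.56 × 40.70/141.0 = 1.316 V.

V ≈ 1.32 V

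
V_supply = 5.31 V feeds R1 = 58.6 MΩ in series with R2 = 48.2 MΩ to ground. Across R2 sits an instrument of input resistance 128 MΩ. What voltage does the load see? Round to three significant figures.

The load sits in parallel with R2, giving an effective lower resistance R2' = R2·R_L/(R2+R_L) = 35.01 MΩ.
Then V_out = V_supply · R2'/(R1 + R2') = 5.31 × 35.01/93.61 = 1.986 V.
(Unloaded it would be 2.40 V; the load pulls it down.)

V_out ≈ 1.99 V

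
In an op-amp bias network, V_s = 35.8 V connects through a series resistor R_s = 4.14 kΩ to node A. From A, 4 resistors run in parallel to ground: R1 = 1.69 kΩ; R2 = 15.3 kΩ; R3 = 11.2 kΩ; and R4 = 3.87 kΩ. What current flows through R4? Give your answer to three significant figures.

I ≈ 1.79 mA

Equivalent of the parallel group: R_p = 0.9953 kΩ.
Node voltage V_A = V_s · R_p/(R_s + R_p) = 35.8 × 0.1938 = 6.938 V.
I(R4) = V_A / R4 = 6.938/3.87 = 1.793 mA.
(Equivalently: I_total = 6.971 mA, then current-divider fraction G_k/ΣG = 0.2572.)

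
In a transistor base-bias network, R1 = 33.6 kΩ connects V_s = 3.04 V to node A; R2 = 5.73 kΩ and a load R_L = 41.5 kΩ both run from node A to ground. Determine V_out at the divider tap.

V_out ≈ 0.396 V

The load sits in parallel with R2, giving an effective lower resistance R2' = R2·R_L/(R2+R_L) = 5.035 kΩ.
Then V_out = V_s · R2'/(R1 + R2') = 3.04 × 5.035/38.63 = 0.3962 V.
(Unloaded it would be 0.443 V; the load pulls it down.)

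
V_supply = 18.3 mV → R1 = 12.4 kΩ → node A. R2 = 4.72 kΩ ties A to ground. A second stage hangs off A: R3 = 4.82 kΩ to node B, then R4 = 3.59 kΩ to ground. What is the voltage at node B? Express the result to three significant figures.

V_B ≈ 1.53 mV

The second stage (R3 + R4 = 8.410 kΩ) loads node A in parallel with R2.
Effective lower resistance at A: R2 ‖ 8.410 = 3.023 kΩ.
First divider: V_A = V_supply · 3.023/(12.4 + 3.023) = 3.587 mV.
Then the unloaded second divider: V_B = V_A × R4/(R3+R4) = 3.587 × 0.4269 = 1.531 mV.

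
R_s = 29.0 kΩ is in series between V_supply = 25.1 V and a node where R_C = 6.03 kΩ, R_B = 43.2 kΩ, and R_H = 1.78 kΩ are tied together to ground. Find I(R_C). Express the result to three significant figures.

Parallel bank: R_p = 1/(1/6.03 + 1/43.2 + 1/1.78) = 1.332 kΩ.
V_A = 25.1 × 1.332/30.33 = 1.102 V.
Branch current I = V_A/R_C = 1.102/6.03 = 0.1828 mA.

I ≈ 0.183 mA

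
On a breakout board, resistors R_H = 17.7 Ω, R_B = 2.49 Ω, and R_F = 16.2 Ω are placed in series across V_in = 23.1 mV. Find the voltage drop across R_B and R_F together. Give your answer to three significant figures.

Total series resistance ΣR = 17.7 + 2.49 + 16.2 = 36.39 Ω.
R_{R_B..R_F} = 2.49 + 16.2 = 18.69 Ω.
V = V_in · R/ΣR = 23.1 × 0.5136 = 11.86 mV.

V ≈ 11.9 mV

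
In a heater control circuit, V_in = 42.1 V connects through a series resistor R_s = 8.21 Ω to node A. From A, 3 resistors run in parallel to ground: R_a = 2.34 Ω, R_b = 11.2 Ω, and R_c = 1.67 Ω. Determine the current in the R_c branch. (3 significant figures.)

Equivalent of the parallel group: R_p = 0.8965 Ω.
V_A = 42.1 × 0.8965/9.107 = 4.145 V.
I(R_c) = V_A / R_c = 4.145/1.67 = 2.482 A.

I ≈ 2.48 A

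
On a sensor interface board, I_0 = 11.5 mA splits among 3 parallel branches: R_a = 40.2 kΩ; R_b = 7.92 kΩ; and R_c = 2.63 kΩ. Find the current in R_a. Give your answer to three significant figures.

I ≈ 0.538 mA

Total conductance ΣG = 1/40.2 + 1/7.92 + 1/2.63 = 0.5314 (units of 1/kΩ).
By the current-divider rule, I = I_0 · G_k/ΣG = 11.5 × 0.04681 = 0.5384 mA.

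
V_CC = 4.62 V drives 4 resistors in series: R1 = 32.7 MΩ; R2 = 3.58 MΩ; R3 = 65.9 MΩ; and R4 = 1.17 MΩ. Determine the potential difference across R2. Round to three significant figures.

Total series resistance ΣR = 32.7 + 3.58 + 65.9 + 1.17 = 103.4 MΩ.
V = V_CC · R/ΣR = 4.62 × 0.03464 = 0.1600 V.

V ≈ 0.160 V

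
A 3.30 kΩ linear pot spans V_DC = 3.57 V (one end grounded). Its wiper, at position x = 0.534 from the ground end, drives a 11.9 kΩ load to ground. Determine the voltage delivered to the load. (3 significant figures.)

Lower segment x·R_p = 1.762 kΩ; upper segment (1−x)·R_p = 1.538 kΩ.
R_L loads the lower segment: effective lower R = 1.535 kΩ.
Then V_out = V_DC · 1.535/(1.538 + 1.535) = 1.783 V.
(Unloaded: V_out = x·V_DC = 1.91 V.)

V_out ≈ 1.78 V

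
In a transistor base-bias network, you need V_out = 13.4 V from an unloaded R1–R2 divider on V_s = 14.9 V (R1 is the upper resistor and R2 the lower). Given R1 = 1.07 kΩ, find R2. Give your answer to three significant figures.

V_out/V_s = R2/(R1+R2) = 0.8993.
Rearranging, R2 = R1·k/(1−k) = 1.07 × 8.933 = 9.559 kΩ.

R2 ≈ 9.56 kΩ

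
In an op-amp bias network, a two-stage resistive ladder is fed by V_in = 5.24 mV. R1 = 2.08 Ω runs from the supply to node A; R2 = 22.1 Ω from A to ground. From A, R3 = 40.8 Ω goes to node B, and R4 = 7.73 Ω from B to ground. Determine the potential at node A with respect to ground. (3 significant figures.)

V_A ≈ 4.61 mV

Looking into the second stage from A: R3 + R4 = 48.53 Ω appears in parallel with R2.
R2 ‖ (R3+R4) = 15.18 Ω.
So V_A = 5.24 × 0.8795 = 4.609 mV.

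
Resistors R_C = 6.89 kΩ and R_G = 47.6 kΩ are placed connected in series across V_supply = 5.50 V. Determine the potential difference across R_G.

V ≈ 4.80 V

ΣR = 6.89 + 47.6 = 54.49 kΩ.
By the voltage-divider rule, V = 5.50 × 47.60/54.49 = 4.805 V.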